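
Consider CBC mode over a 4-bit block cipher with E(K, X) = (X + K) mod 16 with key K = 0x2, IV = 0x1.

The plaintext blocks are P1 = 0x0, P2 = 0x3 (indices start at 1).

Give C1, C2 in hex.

CBC encryption: C_i = E(K, P_i ⊕ C_{i−1}), with C_{0} = IV.
C1: P1 ⊕ 0x1 = 0x1; E(K, 0x1) = 0x3.
C2: P2 ⊕ 0x3 = 0x0; E(K, 0x0) = 0x2.

C1 = 0x3, C2 = 0x2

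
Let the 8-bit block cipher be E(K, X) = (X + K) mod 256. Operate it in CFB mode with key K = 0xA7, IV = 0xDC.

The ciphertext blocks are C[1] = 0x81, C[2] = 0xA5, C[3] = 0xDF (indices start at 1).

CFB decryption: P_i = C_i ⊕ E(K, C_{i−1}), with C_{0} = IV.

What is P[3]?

P[3]: E(K, 0xA5) = 0x4C; 0xDF ⊕ 0x4C = 0x93.

P[3] = 0x93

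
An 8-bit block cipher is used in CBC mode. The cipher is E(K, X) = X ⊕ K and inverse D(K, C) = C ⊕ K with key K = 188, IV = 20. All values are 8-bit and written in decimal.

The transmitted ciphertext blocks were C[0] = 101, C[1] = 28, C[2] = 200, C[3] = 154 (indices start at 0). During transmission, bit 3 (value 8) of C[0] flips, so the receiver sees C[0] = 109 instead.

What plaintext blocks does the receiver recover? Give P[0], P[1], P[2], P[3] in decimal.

CBC decryption: P_i = D(K, C_i) ⊕ C_{i−1}, with C_{−1} = IV.
Only C[0] changed, to 109. In CBC, a change in C_i garbles P_i and flips the same bit in P_{i+1}. Decrypting the received ciphertext:
P[0]: D(K, 109) = 209; 209 ⊕ 20 = 197.
P[1]: D(K, 28) = 160; 160 ⊕ 109 = 205.
P[2]: D(K, 200) = 116; 116 ⊕ 28 = 104.
P[3]: D(K, 154) = 38; 38 ⊕ 200 = 238.
Blocks that differ from the original plaintext: P[0], P[1].

P[0] = 197, P[1] = 205, P[2] = 104, P[3] = 238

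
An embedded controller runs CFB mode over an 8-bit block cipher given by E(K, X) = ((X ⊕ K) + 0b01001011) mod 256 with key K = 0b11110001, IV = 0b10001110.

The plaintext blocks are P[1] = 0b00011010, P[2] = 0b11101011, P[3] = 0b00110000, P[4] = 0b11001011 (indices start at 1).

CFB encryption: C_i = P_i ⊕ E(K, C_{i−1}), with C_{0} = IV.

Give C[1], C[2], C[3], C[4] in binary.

C[1] = 0b11010000, C[2] = 0b10000111, C[3] = 0b11110001, C[4] = 0b10000000

C[1]: E(K, 0b10001110) = 0b11001010; 0b00011010 ⊕ 0b11001010 = 0b11010000.
C[2]: E(K, 0b11010000) = 0b01101100; 0b11101011 ⊕ 0b01101100 = 0b10000111.
C[3]: E(K, 0b10000111) = 0b11000001; 0b00110000 ⊕ 0b11000001 = 0b11110001.
C[4]: E(K, 0b11110001) = 0b01001011; 0b11001011 ⊕ 0b01001011 = 0b10000000.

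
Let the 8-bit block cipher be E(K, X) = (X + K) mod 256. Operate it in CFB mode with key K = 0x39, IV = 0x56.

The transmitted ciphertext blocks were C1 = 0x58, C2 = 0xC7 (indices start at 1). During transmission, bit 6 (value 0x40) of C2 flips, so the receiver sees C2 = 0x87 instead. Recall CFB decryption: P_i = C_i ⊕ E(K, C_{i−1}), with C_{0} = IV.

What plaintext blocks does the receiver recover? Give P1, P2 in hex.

P1 = 0xD7, P2 = 0x16

Only C2 changed, to 0x87. In CFB, a change in C_i flips the same bit in P_i and garbles P_{i+1}. Decrypting the received ciphertext:
P1: E(K, 0x56) = 0x8F; 0x58 ⊕ 0x8F = 0xD7.
P2: E(K, 0x58) = 0x91; 0x87 ⊕ 0x91 = 0x16.
Blocks that differ from the original plaintext: P2.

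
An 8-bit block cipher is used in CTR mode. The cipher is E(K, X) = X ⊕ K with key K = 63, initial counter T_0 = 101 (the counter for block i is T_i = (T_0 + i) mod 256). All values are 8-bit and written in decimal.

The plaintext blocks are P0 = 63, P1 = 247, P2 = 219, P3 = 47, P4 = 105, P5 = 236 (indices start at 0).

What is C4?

C4 = 63

CTR encryption: S_i = E(K, T_i) where T_i is the counter for block i; C_i = P_i ⊕ S_i.
C0: T = 101, S = E(K, T) = 90; 63 ⊕ 90 = 101.
C1: T = 102, S = E(K, T) = 89; 247 ⊕ 89 = 174.
C2: T = 103, S = E(K, T) = 88; 219 ⊕ 88 = 131.
C3: T = 104, S = E(K, T) = 87; 47 ⊕ 87 = 120.
C4: T = 105, S = E(K, T) = 86; 105 ⊕ 86 = 63.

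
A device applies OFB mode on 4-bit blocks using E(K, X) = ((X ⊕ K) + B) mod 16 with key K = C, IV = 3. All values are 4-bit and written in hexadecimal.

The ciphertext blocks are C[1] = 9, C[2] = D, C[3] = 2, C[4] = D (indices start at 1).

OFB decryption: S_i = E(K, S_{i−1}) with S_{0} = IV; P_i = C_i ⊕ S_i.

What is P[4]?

P[4] = 2

P[1]: S = E(K, 3) = A; 9 ⊕ A = 3.
P[2]: S = E(K, A) = 1; D ⊕ 1 = C.
P[3]: S = E(K, 1) = 8; 2 ⊕ 8 = A.
P[4]: S = E(K, 8) = F; D ⊕ F = 2.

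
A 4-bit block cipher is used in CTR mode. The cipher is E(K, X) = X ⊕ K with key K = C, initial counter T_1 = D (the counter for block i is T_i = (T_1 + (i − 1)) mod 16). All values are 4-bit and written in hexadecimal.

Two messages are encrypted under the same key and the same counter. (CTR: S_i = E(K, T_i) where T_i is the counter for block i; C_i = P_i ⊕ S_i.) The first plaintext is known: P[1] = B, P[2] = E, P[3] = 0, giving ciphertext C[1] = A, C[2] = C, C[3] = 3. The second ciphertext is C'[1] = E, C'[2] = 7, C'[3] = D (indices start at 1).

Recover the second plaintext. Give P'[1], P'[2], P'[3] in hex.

In CTR with a reused counter, both messages share the same keystream S_i, so C_i ⊕ C'_i = P_i ⊕ P'_i and thus P'_i = P_i ⊕ C_i ⊕ C'_i.
P'[1]: B ⊕ A ⊕ E = F.
P'[2]: E ⊕ C ⊕ 7 = 5.
P'[3]: 0 ⊕ 3 ⊕ D = E.

P'[1] = F, P'[2] = 5, P'[3] = E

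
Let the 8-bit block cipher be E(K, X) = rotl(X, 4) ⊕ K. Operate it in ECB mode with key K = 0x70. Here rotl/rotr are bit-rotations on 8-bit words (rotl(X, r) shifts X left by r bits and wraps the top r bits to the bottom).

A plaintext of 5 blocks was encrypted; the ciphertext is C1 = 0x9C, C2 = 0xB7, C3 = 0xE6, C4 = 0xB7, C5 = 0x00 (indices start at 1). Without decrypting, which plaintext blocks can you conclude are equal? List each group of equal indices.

ECB encrypts each block independently with the same key, so equal ciphertext blocks imply equal plaintext blocks.
C2 = C4 = 0xB7, so P2 = P4.

P2 = P4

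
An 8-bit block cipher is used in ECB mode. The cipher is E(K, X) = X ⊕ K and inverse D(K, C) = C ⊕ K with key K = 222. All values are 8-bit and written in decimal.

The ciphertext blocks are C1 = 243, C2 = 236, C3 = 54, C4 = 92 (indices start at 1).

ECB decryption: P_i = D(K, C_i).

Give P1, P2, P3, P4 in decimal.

P1: D(K, 243) = 45.
P2: D(K, 236) = 50.
P3: D(K, 54) = 232.
P4: D(K, 92) = 130.

P1 = 45, P2 = 50, P3 = 232, P4 = 130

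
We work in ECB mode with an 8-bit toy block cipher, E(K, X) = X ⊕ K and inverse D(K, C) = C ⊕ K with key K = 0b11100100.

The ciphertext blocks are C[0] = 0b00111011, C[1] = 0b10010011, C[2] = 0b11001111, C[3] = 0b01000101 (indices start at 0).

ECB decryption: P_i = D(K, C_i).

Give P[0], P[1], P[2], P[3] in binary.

P[0] = 0b11011111, P[1] = 0b01110111, P[2] = 0b00101011, P[3] = 0b10100001

P[0]: D(K, 0b00111011) = 0b11011111.
P[1]: D(K, 0b10010011) = 0b01110111.
P[2]: D(K, 0b11001111) = 0b00101011.
P[3]: D(K, 0b01000101) = 0b10100001.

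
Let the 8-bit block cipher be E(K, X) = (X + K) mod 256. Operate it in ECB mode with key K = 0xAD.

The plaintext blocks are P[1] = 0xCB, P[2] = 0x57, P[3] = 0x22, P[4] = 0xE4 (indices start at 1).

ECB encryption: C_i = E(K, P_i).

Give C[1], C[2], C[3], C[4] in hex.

C[1]: E(K, 0xCB) = 0x78.
C[2]: E(K, 0x57) = 0x04.
C[3]: E(K, 0x22) = 0xCF.
C[4]: E(K, 0xE4) = 0x91.

C[1] = 0x78, C[2] = 0x04, C[3] = 0xCF, C[4] = 0x91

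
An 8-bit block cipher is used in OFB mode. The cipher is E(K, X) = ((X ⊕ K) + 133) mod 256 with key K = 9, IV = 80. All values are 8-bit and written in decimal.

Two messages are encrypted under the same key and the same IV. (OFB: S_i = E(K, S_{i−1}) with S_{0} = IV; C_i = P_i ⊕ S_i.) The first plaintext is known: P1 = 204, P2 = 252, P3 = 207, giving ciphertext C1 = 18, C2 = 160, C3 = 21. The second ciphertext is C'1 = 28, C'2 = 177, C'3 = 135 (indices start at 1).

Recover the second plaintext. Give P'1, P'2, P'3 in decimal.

P'1 = 194, P'2 = 237, P'3 = 93

In OFB with a reused IV, both messages share the same keystream S_i, so C_i ⊕ C'_i = P_i ⊕ P'_i and thus P'_i = P_i ⊕ C_i ⊕ C'_i.
P'1: 204 ⊕ 18 ⊕ 28 = 194.
P'2: 252 ⊕ 160 ⊕ 177 = 237.
P'3: 207 ⊕ 21 ⊕ 135 = 93.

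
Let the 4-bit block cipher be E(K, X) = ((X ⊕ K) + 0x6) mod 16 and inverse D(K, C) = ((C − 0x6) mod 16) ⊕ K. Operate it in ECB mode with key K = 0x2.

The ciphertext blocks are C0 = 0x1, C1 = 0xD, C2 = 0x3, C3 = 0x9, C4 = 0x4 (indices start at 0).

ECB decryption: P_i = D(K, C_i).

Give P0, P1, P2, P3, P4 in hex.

P0 = 0x9, P1 = 0x5, P2 = 0xF, P3 = 0x1, P4 = 0xC

P0: D(K, 0x1) = 0x9.
P1: D(K, 0xD) = 0x5.
P2: D(K, 0x3) = 0xF.
P3: D(K, 0x9) = 0x1.
P4: D(K, 0x4) = 0xC.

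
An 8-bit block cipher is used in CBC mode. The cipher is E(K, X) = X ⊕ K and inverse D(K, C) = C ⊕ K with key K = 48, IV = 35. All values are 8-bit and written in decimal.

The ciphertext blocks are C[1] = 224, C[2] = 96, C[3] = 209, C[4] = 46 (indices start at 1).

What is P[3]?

CBC decryption: P_i = D(K, C_i) ⊕ C_{i−1}, with C_{0} = IV.
P[3]: D(K, 209) = 225; 225 ⊕ 96 = 129.

P[3] = 129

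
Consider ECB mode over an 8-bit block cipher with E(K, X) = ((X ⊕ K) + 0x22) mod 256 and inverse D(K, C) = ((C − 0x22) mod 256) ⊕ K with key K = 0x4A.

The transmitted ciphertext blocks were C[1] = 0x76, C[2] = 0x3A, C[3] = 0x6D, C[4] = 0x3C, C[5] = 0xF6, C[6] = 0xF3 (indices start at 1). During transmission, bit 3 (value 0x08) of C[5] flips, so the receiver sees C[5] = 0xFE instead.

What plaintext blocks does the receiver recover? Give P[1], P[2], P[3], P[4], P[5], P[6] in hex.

P[1] = 0x1E, P[2] = 0x52, P[3] = 0x01, P[4] = 0x50, P[5] = 0x96, P[6] = 0x9B

ECB decryption: P_i = D(K, C_i).
Only C[5] changed, to 0xFE. In ECB, a change in C_i affects only P_i. Decrypting the received ciphertext:
P[1]: D(K, 0x76) = 0x1E.
P[2]: D(K, 0x3A) = 0x52.
P[3]: D(K, 0x6D) = 0x01.
P[4]: D(K, 0x3C) = 0x50.
P[5]: D(K, 0xFE) = 0x96.
P[6]: D(K, 0xF3) = 0x9B.
Blocks that differ from the original plaintext: P[5].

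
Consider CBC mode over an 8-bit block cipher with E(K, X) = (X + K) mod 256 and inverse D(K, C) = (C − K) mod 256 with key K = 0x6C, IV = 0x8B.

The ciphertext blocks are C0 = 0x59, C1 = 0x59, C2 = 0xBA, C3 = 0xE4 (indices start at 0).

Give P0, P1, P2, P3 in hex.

P0 = 0x66, P1 = 0xB4, P2 = 0x17, P3 = 0xC2

CBC decryption: P_i = D(K, C_i) ⊕ C_{i−1}, with C_{−1} = IV.
P0: D(K, 0x59) = 0xED; 0xED ⊕ 0x8B = 0x66.
P1: D(K, 0x59) = 0xED; 0xED ⊕ 0x59 = 0xB4.
P2: D(K, 0xBA) = 0x4E; 0x4E ⊕ 0x59 = 0x17.
P3: D(K, 0xE4) = 0x78; 0x78 ⊕ 0xBA = 0xC2.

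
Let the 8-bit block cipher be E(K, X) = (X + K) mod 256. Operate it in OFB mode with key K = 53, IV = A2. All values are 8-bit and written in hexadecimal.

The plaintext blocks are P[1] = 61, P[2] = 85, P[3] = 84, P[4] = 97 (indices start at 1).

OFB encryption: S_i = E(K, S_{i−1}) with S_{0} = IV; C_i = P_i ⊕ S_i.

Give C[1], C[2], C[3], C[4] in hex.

C[1]: S = E(K, A2) = F5; 61 ⊕ F5 = 94.
C[2]: S = E(K, F5) = 48; 85 ⊕ 48 = CD.
C[3]: S = E(K, 48) = 9B; 84 ⊕ 9B = 1F.
C[4]: S = E(K, 9B) = EE; 97 ⊕ EE = 79.

C[1] = 94, C[2] = CD, C[3] = 1F, C[4] = 79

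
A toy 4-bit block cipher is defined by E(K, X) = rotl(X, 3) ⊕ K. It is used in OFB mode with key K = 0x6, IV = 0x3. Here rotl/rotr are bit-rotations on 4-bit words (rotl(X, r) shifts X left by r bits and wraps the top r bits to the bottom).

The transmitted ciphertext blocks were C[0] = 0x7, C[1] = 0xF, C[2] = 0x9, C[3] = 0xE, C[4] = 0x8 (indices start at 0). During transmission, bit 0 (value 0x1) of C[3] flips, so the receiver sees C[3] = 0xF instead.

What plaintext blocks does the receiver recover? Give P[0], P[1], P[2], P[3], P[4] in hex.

P[0] = 0x8, P[1] = 0x6, P[2] = 0x3, P[3] = 0xC, P[4] = 0x7

OFB decryption: S_i = E(K, S_{i−1}) with S_{−1} = IV; P_i = C_i ⊕ S_i.
Only C[3] changed, to 0xF. In OFB, a change in C_i flips the same bit in P_i only; the keystream is unaffected. Decrypting the received ciphertext:
P[0]: S = E(K, 0x3) = 0xF; 0x7 ⊕ 0xF = 0x8.
P[1]: S = E(K, 0xF) = 0x9; 0xF ⊕ 0x9 = 0x6.
P[2]: S = E(K, 0x9) = 0xA; 0x9 ⊕ 0xA = 0x3.
P[3]: S = E(K, 0xA) = 0x3; 0xF ⊕ 0x3 = 0xC.
P[4]: S = E(K, 0x3) = 0xF; 0x8 ⊕ 0xF = 0x7.
Blocks that differ from the original plaintext: P[3].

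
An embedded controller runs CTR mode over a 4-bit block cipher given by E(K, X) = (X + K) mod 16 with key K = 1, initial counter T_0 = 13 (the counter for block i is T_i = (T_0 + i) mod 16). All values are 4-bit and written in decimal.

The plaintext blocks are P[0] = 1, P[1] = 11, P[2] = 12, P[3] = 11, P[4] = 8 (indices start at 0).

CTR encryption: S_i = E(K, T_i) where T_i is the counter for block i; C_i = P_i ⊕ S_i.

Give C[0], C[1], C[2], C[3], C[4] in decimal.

C[0] = 15, C[1] = 4, C[2] = 12, C[3] = 10, C[4] = 10

C[0]: T = 13, S = E(K, T) = 14; 1 ⊕ 14 = 15.
C[1]: T = 14, S = E(K, T) = 15; 11 ⊕ 15 = 4.
C[2]: T = 15, S = E(K, T) = 0; 12 ⊕ 0 = 12.
C[3]: T = 0, S = E(K, T) = 1; 11 ⊕ 1 = 10.
C[4]: T = 1, S = E(K, T) = 2; 8 ⊕ 2 = 10.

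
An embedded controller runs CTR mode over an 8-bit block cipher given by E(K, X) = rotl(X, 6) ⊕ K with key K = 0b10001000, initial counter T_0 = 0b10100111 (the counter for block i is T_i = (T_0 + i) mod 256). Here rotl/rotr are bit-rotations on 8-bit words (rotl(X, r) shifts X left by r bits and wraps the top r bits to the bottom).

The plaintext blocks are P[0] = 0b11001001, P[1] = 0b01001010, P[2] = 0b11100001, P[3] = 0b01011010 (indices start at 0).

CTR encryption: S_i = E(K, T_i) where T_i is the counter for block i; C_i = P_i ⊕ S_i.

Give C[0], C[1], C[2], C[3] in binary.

C[0]: T = 0b10100111, S = E(K, T) = 0b01100001; 0b11001001 ⊕ 0b01100001 = 0b10101000.
C[1]: T = 0b10101000, S = E(K, T) = 0b10100010; 0b01001010 ⊕ 0b10100010 = 0b11101000.
C[2]: T = 0b10101001, S = E(K, T) = 0b11100010; 0b11100001 ⊕ 0b11100010 = 0b00000011.
C[3]: T = 0b10101010, S = E(K, T) = 0b00100010; 0b01011010 ⊕ 0b00100010 = 0b01111000.

C[0] = 0b10101000, C[1] = 0b11101000, C[2] = 0b00000011, C[3] = 0b01111000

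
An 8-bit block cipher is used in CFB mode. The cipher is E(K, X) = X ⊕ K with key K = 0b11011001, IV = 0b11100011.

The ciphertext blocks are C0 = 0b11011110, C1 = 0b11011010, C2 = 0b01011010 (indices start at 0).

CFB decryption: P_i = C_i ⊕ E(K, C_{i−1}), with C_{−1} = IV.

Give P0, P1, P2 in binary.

P0: E(K, 0b11100011) = 0b00111010; 0b11011110 ⊕ 0b00111010 = 0b11100100.
P1: E(K, 0b11011110) = 0b00000111; 0b11011010 ⊕ 0b00000111 = 0b11011101.
P2: E(K, 0b11011010) = 0b00000011; 0b01011010 ⊕ 0b00000011 = 0b01011001.

P0 = 0b11100100, P1 = 0b11011101, P2 = 0b01011001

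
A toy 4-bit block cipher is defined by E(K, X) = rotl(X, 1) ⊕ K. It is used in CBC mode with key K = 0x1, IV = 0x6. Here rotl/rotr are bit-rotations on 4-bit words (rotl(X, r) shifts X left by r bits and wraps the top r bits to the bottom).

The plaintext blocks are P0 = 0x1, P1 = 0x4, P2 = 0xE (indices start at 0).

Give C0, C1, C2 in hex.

C0 = 0xF, C1 = 0x6, C2 = 0x0

CBC encryption: C_i = E(K, P_i ⊕ C_{i−1}), with C_{−1} = IV.
C0: P0 ⊕ 0x6 = 0x7; E(K, 0x7) = 0xF.
C1: P1 ⊕ 0xF = 0xB; E(K, 0xB) = 0x6.
C2: P2 ⊕ 0x6 = 0x8; E(K, 0x8) = 0x0.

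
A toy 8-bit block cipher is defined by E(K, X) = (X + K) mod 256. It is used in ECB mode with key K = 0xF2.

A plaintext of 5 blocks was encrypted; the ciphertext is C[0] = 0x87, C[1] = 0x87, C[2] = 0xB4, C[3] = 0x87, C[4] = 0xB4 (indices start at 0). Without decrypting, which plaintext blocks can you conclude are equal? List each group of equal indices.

P[0] = P[1] = P[3]; P[2] = P[4]

ECB encrypts each block independently with the same key, so equal ciphertext blocks imply equal plaintext blocks.
C[0] = C[1] = C[3] = 0x87, so P[0] = P[1] = P[3].
C[2] = C[4] = 0xB4, so P[2] = P[4].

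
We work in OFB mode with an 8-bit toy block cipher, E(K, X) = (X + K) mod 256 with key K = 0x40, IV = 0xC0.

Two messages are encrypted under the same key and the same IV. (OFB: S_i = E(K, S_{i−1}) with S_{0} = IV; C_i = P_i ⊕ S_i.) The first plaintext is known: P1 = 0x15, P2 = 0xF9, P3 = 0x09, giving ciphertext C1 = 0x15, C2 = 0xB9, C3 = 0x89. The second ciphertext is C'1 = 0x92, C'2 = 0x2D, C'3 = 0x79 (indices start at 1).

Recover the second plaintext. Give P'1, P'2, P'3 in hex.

In OFB with a reused IV, both messages share the same keystream S_i, so C_i ⊕ C'_i = P_i ⊕ P'_i and thus P'_i = P_i ⊕ C_i ⊕ C'_i.
P'1: 0x15 ⊕ 0x15 ⊕ 0x92 = 0x92.
P'2: 0xF9 ⊕ 0xB9 ⊕ 0x2D = 0x6D.
P'3: 0x09 ⊕ 0x89 ⊕ 0x79 = 0xF9.

P'1 = 0x92, P'2 = 0x6D, P'3 = 0xF9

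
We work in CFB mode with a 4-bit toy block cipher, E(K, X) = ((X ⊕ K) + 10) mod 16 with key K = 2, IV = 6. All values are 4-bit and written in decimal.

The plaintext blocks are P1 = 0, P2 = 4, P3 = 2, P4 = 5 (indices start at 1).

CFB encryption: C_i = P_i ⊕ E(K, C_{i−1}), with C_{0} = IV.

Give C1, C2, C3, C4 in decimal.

C1 = 14, C2 = 2, C3 = 8, C4 = 1

C1: E(K, 6) = 14; 0 ⊕ 14 = 14.
C2: E(K, 14) = 6; 4 ⊕ 6 = 2.
C3: E(K, 2) = 10; 2 ⊕ 10 = 8.
C4: E(K, 8) = 4; 5 ⊕ 4 = 1.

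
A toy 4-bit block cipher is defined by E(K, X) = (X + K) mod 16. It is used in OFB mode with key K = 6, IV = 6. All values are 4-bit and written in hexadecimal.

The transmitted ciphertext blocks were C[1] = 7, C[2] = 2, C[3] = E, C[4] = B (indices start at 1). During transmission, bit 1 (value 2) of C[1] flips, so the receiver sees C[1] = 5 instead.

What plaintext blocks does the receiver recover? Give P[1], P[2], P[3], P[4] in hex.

OFB decryption: S_i = E(K, S_{i−1}) with S_{0} = IV; P_i = C_i ⊕ S_i.
Only C[1] changed, to 5. In OFB, a change in C_i flips the same bit in P_i only; the keystream is unaffected. Decrypting the received ciphertext:
P[1]: S = E(K, 6) = C; 5 ⊕ C = 9.
P[2]: S = E(K, C) = 2; 2 ⊕ 2 = 0.
P[3]: S = E(K, 2) = 8; E ⊕ 8 = 6.
P[4]: S = E(K, 8) = E; B ⊕ E = 5.
Blocks that differ from the original plaintext: P[1].

P[1] = 9, P[2] = 0, P[3] = 6, P[4] = 5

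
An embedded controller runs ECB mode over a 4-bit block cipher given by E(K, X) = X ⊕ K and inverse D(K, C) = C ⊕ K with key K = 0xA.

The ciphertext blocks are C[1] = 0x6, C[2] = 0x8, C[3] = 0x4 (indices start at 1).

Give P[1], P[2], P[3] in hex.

ECB decryption: P_i = D(K, C_i).
P[1]: D(K, 0x6) = 0xC.
P[2]: D(K, 0x8) = 0x2.
P[3]: D(K, 0x4) = 0xE.

P[1] = 0xC, P[2] = 0x2, P[3] = 0xE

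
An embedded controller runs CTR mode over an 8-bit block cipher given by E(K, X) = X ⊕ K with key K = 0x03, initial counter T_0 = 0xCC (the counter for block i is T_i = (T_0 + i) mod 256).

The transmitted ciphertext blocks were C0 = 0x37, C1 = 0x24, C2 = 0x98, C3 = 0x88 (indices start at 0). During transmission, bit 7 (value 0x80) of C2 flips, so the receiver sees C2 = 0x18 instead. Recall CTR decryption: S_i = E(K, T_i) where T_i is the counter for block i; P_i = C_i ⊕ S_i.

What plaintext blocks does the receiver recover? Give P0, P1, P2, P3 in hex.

Only C2 changed, to 0x18. In CTR, a change in C_i flips the same bit in P_i only; the keystream is unaffected. Decrypting the received ciphertext:
P0: T = 0xCC, S = E(K, T) = 0xCF; 0x37 ⊕ 0xCF = 0xF8.
P1: T = 0xCD, S = E(K, T) = 0xCE; 0x24 ⊕ 0xCE = 0xEA.
P2: T = 0xCE, S = E(K, T) = 0xCD; 0x18 ⊕ 0xCD = 0xD5.
P3: T = 0xCF, S = E(K, T) = 0xCC; 0x88 ⊕ 0xCC = 0x44.
Blocks that differ from the original plaintext: P2.

P0 = 0xF8, P1 = 0xEA, P2 = 0xD5, P3 = 0x44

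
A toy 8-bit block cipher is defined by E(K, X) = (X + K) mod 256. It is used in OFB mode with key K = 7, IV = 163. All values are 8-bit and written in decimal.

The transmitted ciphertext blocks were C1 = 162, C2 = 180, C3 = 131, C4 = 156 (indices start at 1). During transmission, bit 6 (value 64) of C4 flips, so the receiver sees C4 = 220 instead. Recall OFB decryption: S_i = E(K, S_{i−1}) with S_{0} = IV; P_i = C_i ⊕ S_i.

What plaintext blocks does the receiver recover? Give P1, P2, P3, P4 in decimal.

Only C4 changed, to 220. In OFB, a change in C_i flips the same bit in P_i only; the keystream is unaffected. Decrypting the received ciphertext:
P1: S = E(K, 163) = 170; 162 ⊕ 170 = 8.
P2: S = E(K, 170) = 177; 180 ⊕ 177 = 5.
P3: S = E(K, 177) = 184; 131 ⊕ 184 = 59.
P4: S = E(K, 184) = 191; 220 ⊕ 191 = 99.
Blocks that differ from the original plaintext: P4.

P1 = 8, P2 = 5, P3 = 59, P4 = 99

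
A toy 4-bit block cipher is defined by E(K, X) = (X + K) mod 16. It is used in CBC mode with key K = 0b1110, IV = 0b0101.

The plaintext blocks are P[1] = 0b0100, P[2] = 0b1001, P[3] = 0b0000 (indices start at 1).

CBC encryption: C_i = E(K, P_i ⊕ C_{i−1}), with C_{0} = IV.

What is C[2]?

C[2] = 0b0100

C[1]: P[1] ⊕ 0b0101 = 0b0001; E(K, 0b0001) = 0b1111.
C[2]: P[2] ⊕ 0b1111 = 0b0110; E(K, 0b0110) = 0b0100.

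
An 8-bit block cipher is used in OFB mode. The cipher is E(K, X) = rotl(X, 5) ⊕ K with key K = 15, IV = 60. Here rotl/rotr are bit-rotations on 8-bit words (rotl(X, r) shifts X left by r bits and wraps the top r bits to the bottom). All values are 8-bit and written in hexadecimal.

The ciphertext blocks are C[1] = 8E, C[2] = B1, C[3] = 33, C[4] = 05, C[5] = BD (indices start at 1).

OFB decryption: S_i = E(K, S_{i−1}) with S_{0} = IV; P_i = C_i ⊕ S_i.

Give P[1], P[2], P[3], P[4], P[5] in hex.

P[1] = 97, P[2] = 87, P[3] = E0, P[4] = 6A, P[5] = 45

P[1]: S = E(K, 60) = 19; 8E ⊕ 19 = 97.
P[2]: S = E(K, 19) = 36; B1 ⊕ 36 = 87.
P[3]: S = E(K, 36) = D3; 33 ⊕ D3 = E0.
P[4]: S = E(K, D3) = 6F; 05 ⊕ 6F = 6A.
P[5]: S = E(K, 6F) = F8; BD ⊕ F8 = 45.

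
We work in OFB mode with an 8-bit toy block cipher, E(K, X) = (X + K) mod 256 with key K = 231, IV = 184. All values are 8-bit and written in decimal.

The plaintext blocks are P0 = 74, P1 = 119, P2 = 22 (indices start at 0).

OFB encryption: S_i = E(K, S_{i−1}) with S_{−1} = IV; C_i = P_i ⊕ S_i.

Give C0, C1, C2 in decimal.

C0 = 213, C1 = 241, C2 = 123

C0: S = E(K, 184) = 159; 74 ⊕ 159 = 213.
C1: S = E(K, 159) = 134; 119 ⊕ 134 = 241.
C2: S = E(K, 134) = 109; 22 ⊕ 109 = 123.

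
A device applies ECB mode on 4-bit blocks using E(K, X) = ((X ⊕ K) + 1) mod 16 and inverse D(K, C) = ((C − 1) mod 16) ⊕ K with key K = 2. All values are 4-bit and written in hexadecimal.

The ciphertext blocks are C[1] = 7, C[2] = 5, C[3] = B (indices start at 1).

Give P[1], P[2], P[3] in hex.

ECB decryption: P_i = D(K, C_i).
P[1]: D(K, 7) = 4.
P[2]: D(K, 5) = 6.
P[3]: D(K, B) = 8.

P[1] = 4, P[2] = 6, P[3] = 8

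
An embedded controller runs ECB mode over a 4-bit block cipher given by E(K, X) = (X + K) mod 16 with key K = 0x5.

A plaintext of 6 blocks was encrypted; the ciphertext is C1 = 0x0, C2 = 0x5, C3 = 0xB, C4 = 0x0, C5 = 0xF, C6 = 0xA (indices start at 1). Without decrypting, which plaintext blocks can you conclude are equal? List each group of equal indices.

ECB encrypts each block independently with the same key, so equal ciphertext blocks imply equal plaintext blocks.
C1 = C4 = 0x0, so P1 = P4.

P1 = P4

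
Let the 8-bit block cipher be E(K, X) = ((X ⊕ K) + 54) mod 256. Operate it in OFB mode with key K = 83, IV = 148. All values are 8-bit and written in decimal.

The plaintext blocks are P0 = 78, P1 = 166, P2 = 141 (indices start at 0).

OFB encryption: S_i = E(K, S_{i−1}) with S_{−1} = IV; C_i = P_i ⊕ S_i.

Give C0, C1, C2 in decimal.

C0 = 179, C1 = 66, C2 = 96

C0: S = E(K, 148) = 253; 78 ⊕ 253 = 179.
C1: S = E(K, 253) = 228; 166 ⊕ 228 = 66.
C2: S = E(K, 228) = 237; 141 ⊕ 237 = 96.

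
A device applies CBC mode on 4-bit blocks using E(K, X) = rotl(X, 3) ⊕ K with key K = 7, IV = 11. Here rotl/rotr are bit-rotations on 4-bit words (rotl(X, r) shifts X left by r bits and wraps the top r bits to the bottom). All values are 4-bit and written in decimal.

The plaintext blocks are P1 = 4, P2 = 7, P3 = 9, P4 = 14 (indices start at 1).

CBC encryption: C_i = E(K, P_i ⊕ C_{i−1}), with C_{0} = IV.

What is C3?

C3 = 15

C1: P1 ⊕ 11 = 15; E(K, 15) = 8.
C2: P2 ⊕ 8 = 15; E(K, 15) = 8.
C3: P3 ⊕ 8 = 1; E(K, 1) = 15.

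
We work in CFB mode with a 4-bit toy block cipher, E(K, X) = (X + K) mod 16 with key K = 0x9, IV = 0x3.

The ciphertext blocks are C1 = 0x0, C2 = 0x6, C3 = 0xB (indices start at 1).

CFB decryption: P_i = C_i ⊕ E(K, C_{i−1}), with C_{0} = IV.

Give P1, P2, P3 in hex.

P1 = 0xC, P2 = 0xF, P3 = 0x4

P1: E(K, 0x3) = 0xC; 0x0 ⊕ 0xC = 0xC.
P2: E(K, 0x0) = 0x9; 0x6 ⊕ 0x9 = 0xF.
P3: E(K, 0x6) = 0xF; 0xB ⊕ 0xF = 0x4.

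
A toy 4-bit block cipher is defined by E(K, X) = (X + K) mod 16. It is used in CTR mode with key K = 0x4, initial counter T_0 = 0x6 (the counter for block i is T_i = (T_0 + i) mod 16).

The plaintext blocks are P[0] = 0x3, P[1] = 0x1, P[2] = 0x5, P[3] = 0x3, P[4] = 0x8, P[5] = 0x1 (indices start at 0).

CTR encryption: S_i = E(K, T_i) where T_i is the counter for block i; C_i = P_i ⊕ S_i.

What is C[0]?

C[0]: T = 0x6, S = E(K, T) = 0xA; 0x3 ⊕ 0xA = 0x9.

C[0] = 0x9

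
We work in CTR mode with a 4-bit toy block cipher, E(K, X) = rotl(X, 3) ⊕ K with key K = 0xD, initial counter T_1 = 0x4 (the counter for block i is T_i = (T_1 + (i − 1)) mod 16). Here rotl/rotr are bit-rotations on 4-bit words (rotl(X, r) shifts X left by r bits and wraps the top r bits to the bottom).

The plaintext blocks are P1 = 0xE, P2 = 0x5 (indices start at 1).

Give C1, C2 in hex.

C1 = 0x1, C2 = 0x2

CTR encryption: S_i = E(K, T_i) where T_i is the counter for block i; C_i = P_i ⊕ S_i.
C1: T = 0x4, S = E(K, T) = 0xF; 0xE ⊕ 0xF = 0x1.
C2: T = 0x5, S = E(K, T) = 0x7; 0x5 ⊕ 0x7 = 0x2.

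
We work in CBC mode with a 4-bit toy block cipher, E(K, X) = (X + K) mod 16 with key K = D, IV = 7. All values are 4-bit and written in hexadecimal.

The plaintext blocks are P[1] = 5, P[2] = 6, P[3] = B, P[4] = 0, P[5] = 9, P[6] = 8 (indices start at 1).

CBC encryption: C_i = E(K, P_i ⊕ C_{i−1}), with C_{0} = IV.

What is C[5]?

C[1]: P[1] ⊕ 7 = 2; E(K, 2) = F.
C[2]: P[2] ⊕ F = 9; E(K, 9) = 6.
C[3]: P[3] ⊕ 6 = D; E(K, D) = A.
C[4]: P[4] ⊕ A = A; E(K, A) = 7.
C[5]: P[5] ⊕ 7 = E; E(K, E) = B.

C[5] = B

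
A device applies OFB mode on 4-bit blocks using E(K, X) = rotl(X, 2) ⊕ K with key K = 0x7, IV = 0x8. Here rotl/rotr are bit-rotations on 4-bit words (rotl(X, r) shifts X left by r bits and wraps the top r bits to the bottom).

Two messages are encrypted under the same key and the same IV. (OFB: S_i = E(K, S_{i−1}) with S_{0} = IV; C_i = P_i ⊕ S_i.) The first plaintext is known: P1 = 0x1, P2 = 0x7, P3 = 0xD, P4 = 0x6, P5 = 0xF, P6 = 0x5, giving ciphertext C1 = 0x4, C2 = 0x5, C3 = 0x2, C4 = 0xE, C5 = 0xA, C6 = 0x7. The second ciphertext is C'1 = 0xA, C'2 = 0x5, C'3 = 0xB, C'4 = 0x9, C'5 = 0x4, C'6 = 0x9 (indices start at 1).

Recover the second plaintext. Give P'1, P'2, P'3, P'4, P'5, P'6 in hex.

P'1 = 0xF, P'2 = 0x7, P'3 = 0x4, P'4 = 0x1, P'5 = 0x1, P'6 = 0xB

In OFB with a reused IV, both messages share the same keystream S_i, so C_i ⊕ C'_i = P_i ⊕ P'_i and thus P'_i = P_i ⊕ C_i ⊕ C'_i.
P'1: 0x1 ⊕ 0x4 ⊕ 0xA = 0xF.
P'2: 0x7 ⊕ 0x5 ⊕ 0x5 = 0x7.
P'3: 0xD ⊕ 0x2 ⊕ 0xB = 0x4.
P'4: 0x6 ⊕ 0xE ⊕ 0x9 = 0x1.
P'5: 0xF ⊕ 0xA ⊕ 0x4 = 0x1.
P'6: 0x5 ⊕ 0x7 ⊕ 0x9 = 0xB.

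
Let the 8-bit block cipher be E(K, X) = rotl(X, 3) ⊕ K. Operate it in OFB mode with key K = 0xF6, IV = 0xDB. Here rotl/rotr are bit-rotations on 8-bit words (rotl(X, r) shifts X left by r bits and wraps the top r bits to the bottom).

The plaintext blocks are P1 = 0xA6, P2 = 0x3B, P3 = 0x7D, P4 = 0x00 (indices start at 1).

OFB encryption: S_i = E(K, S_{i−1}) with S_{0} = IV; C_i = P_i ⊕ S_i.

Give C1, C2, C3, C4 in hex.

C1 = 0x8E, C2 = 0x8C, C3 = 0x36, C4 = 0xAC

C1: S = E(K, 0xDB) = 0x28; 0xA6 ⊕ 0x28 = 0x8E.
C2: S = E(K, 0x28) = 0xB7; 0x3B ⊕ 0xB7 = 0x8C.
C3: S = E(K, 0xB7) = 0x4B; 0x7D ⊕ 0x4B = 0x36.
C4: S = E(K, 0x4B) = 0xAC; 0x00 ⊕ 0xAC = 0xAC.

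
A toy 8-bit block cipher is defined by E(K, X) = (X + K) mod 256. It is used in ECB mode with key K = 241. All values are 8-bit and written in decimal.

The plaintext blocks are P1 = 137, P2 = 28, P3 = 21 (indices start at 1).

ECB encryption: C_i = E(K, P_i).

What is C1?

C1 = 122

C1: E(K, 137) = 122.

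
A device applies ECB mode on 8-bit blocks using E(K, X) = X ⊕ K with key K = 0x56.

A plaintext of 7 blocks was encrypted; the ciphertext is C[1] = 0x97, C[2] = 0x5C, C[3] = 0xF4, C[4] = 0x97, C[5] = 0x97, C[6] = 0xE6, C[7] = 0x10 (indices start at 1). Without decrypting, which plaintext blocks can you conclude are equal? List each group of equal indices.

P[1] = P[4] = P[5]

ECB encrypts each block independently with the same key, so equal ciphertext blocks imply equal plaintext blocks.
C[1] = C[4] = C[5] = 0x97, so P[1] = P[4] = P[5].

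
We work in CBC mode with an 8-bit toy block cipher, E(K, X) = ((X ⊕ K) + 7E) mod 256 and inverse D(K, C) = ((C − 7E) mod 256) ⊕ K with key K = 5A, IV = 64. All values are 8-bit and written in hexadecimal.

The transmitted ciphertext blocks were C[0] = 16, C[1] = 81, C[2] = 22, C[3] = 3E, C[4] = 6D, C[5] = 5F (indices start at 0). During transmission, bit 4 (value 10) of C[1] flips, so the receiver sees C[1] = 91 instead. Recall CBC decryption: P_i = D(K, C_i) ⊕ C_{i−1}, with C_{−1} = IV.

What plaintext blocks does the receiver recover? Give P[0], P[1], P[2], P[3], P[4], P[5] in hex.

Only C[1] changed, to 91. In CBC, a change in C_i garbles P_i and flips the same bit in P_{i+1}. Decrypting the received ciphertext:
P[0]: D(K, 16) = C2; C2 ⊕ 64 = A6.
P[1]: D(K, 91) = 49; 49 ⊕ 16 = 5F.
P[2]: D(K, 22) = FE; FE ⊕ 91 = 6F.
P[3]: D(K, 3E) = 9A; 9A ⊕ 22 = B8.
P[4]: D(K, 6D) = B5; B5 ⊕ 3E = 8B.
P[5]: D(K, 5F) = BB; BB ⊕ 6D = D6.
Blocks that differ from the original plaintext: P[1], P[2].

P[0] = A6, P[1] = 5F, P[2] = 6F, P[3] = B8, P[4] = 8B, P[5] = D6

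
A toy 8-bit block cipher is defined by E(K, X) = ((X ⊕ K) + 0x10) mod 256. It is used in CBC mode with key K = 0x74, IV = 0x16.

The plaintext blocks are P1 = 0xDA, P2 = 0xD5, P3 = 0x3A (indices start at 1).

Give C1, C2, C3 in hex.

CBC encryption: C_i = E(K, P_i ⊕ C_{i−1}), with C_{0} = IV.
C1: P1 ⊕ 0x16 = 0xCC; E(K, 0xCC) = 0xC8.
C2: P2 ⊕ 0xC8 = 0x1D; E(K, 0x1D) = 0x79.
C3: P3 ⊕ 0x79 = 0x43; E(K, 0x43) = 0x47.

C1 = 0xC8, C2 = 0x79, C3 = 0x47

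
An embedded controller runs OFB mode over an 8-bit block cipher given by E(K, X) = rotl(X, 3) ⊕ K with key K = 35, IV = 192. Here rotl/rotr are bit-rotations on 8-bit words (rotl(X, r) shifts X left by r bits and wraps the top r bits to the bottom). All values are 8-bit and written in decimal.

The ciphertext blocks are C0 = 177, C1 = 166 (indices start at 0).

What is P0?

P0 = 148

OFB decryption: S_i = E(K, S_{i−1}) with S_{−1} = IV; P_i = C_i ⊕ S_i.
P0: S = E(K, 192) = 37; 177 ⊕ 37 = 148.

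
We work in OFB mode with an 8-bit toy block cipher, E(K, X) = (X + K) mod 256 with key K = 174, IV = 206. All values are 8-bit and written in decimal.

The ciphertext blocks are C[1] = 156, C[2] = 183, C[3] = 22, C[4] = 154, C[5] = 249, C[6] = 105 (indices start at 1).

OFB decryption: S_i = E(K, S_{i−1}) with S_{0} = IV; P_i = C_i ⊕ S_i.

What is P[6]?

P[6] = 139

P[1]: S = E(K, 206) = 124; 156 ⊕ 124 = 224.
P[2]: S = E(K, 124) = 42; 183 ⊕ 42 = 157.
P[3]: S = E(K, 42) = 216; 22 ⊕ 216 = 206.
P[4]: S = E(K, 216) = 134; 154 ⊕ 134 = 28.
P[5]: S = E(K, 134) = 52; 249 ⊕ 52 = 205.
P[6]: S = E(K, 52) = 226; 105 ⊕ 226 = 139.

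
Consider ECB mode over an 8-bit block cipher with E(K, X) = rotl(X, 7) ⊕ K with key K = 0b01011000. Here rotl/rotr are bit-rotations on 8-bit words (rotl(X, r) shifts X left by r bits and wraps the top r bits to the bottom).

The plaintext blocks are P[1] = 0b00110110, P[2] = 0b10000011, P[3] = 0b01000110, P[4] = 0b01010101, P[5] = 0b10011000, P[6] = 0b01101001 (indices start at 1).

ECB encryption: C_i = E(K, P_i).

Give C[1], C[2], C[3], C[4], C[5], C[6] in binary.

C[1]: E(K, 0b00110110) = 0b01000011.
C[2]: E(K, 0b10000011) = 0b10011001.
C[3]: E(K, 0b01000110) = 0b01111011.
C[4]: E(K, 0b01010101) = 0b11110010.
C[5]: E(K, 0b10011000) = 0b00010100.
C[6]: E(K, 0b01101001) = 0b11101100.

C[1] = 0b01000011, C[2] = 0b10011001, C[3] = 0b01111011, C[4] = 0b11110010, C[5] = 0b00010100, C[6] = 0b11101100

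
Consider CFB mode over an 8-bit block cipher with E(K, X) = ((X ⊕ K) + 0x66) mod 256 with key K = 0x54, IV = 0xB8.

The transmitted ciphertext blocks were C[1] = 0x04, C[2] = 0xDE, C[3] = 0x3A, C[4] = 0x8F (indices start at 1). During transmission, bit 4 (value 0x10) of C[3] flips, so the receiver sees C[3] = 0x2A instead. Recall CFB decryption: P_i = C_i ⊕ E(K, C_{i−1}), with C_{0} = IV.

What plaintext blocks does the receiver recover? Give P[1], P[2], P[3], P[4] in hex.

Only C[3] changed, to 0x2A. In CFB, a change in C_i flips the same bit in P_i and garbles P_{i+1}. Decrypting the received ciphertext:
P[1]: E(K, 0xB8) = 0x52; 0x04 ⊕ 0x52 = 0x56.
P[2]: E(K, 0x04) = 0xB6; 0xDE ⊕ 0xB6 = 0x68.
P[3]: E(K, 0xDE) = 0xF0; 0x2A ⊕ 0xF0 = 0xDA.
P[4]: E(K, 0x2A) = 0xE4; 0x8F ⊕ 0xE4 = 0x6B.
Blocks that differ from the original plaintext: P[3], P[4].

P[1] = 0x56, P[2] = 0x68, P[3] = 0xDA, P[4] = 0x6B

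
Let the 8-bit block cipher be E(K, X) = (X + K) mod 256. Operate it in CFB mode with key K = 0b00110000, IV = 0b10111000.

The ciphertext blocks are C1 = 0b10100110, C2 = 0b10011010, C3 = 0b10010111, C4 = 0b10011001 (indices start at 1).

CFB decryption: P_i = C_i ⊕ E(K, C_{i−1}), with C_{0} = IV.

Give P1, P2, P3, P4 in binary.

P1: E(K, 0b10111000) = 0b11101000; 0b10100110 ⊕ 0b11101000 = 0b01001110.
P2: E(K, 0b10100110) = 0b11010110; 0b10011010 ⊕ 0b11010110 = 0b01001100.
P3: E(K, 0b10011010) = 0b11001010; 0b10010111 ⊕ 0b11001010 = 0b01011101.
P4: E(K, 0b10010111) = 0b11000111; 0b10011001 ⊕ 0b11000111 = 0b01011110.

P1 = 0b01001110, P2 = 0b01001100, P3 = 0b01011101, P4 = 0b01011110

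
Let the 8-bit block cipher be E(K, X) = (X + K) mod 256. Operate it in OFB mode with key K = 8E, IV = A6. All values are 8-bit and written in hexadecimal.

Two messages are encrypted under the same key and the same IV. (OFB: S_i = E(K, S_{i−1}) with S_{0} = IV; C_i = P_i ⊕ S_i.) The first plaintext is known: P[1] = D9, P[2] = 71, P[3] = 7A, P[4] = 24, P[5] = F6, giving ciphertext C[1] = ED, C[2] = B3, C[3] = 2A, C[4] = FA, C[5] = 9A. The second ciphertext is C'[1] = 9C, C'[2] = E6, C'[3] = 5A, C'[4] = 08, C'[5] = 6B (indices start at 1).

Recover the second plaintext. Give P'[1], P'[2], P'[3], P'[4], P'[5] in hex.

P'[1] = A8, P'[2] = 24, P'[3] = 0A, P'[4] = D6, P'[5] = 07

In OFB with a reused IV, both messages share the same keystream S_i, so C_i ⊕ C'_i = P_i ⊕ P'_i and thus P'_i = P_i ⊕ C_i ⊕ C'_i.
P'[1]: D9 ⊕ ED ⊕ 9C = A8.
P'[2]: 71 ⊕ B3 ⊕ E6 = 24.
P'[3]: 7A ⊕ 2A ⊕ 5A = 0A.
P'[4]: 24 ⊕ FA ⊕ 08 = D6.
P'[5]: F6 ⊕ 9A ⊕ 6B = 07.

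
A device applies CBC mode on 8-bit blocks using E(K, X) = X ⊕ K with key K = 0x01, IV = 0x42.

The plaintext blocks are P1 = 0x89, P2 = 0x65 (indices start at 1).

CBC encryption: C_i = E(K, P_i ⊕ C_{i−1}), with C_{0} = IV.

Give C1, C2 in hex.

C1: P1 ⊕ 0x42 = 0xCB; E(K, 0xCB) = 0xCA.
C2: P2 ⊕ 0xCA = 0xAF; E(K, 0xAF) = 0xAE.

C1 = 0xCA, C2 = 0xAE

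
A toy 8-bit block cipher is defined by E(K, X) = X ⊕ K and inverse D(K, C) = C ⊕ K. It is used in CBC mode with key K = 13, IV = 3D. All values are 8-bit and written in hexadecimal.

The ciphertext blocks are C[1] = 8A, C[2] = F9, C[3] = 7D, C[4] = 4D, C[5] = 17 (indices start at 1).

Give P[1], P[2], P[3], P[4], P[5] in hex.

CBC decryption: P_i = D(K, C_i) ⊕ C_{i−1}, with C_{0} = IV.
P[1]: D(K, 8A) = 99; 99 ⊕ 3D = A4.
P[2]: D(K, F9) = EA; EA ⊕ 8A = 60.
P[3]: D(K, 7D) = 6E; 6E ⊕ F9 = 97.
P[4]: D(K, 4D) = 5E; 5E ⊕ 7D = 23.
P[5]: D(K, 17) = 04; 04 ⊕ 4D = 49.

P[1] = A4, P[2] = 60, P[3] = 97, P[4] = 23, P[5] = 49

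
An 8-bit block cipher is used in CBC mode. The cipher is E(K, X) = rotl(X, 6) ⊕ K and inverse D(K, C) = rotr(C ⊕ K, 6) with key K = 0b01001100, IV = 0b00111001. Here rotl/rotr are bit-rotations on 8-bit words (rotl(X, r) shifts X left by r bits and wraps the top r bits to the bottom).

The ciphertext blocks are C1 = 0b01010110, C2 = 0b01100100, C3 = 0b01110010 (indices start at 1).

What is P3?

CBC decryption: P_i = D(K, C_i) ⊕ C_{i−1}, with C_{0} = IV.
P3: D(K, 0b01110010) = 0b11111000; 0b11111000 ⊕ 0b01100100 = 0b10011100.

P3 = 0b10011100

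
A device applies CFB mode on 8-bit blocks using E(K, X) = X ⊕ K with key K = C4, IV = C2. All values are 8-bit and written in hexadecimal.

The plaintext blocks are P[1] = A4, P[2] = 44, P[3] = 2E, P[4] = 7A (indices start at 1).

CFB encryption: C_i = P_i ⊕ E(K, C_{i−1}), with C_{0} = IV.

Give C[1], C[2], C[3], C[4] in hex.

C[1] = A2, C[2] = 22, C[3] = C8, C[4] = 76

C[1]: E(K, C2) = 06; A4 ⊕ 06 = A2.
C[2]: E(K, A2) = 66; 44 ⊕ 66 = 22.
C[3]: E(K, 22) = E6; 2E ⊕ E6 = C8.
C[4]: E(K, C8) = 0C; 7A ⊕ 0C = 76.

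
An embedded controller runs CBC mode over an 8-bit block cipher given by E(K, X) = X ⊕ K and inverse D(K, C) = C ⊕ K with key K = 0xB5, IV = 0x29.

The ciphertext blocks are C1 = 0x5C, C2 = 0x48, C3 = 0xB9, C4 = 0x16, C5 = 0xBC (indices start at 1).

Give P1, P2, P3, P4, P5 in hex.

CBC decryption: P_i = D(K, C_i) ⊕ C_{i−1}, with C_{0} = IV.
P1: D(K, 0x5C) = 0xE9; 0xE9 ⊕ 0x29 = 0xC0.
P2: D(K, 0x48) = 0xFD; 0xFD ⊕ 0x5C = 0xA1.
P3: D(K, 0xB9) = 0x0C; 0x0C ⊕ 0x48 = 0x44.
P4: D(K, 0x16) = 0xA3; 0xA3 ⊕ 0xB9 = 0x1A.
P5: D(K, 0xBC) = 0x09; 0x09 ⊕ 0x16 = 0x1F.

P1 = 0xC0, P2 = 0xA1, P3 = 0x44, P4 = 0x1A, P5 = 0x1F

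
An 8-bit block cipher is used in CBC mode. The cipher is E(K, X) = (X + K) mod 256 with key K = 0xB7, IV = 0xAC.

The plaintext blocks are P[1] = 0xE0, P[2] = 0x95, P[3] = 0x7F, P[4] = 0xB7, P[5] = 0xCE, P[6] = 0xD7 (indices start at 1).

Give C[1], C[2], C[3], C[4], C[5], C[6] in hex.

CBC encryption: C_i = E(K, P_i ⊕ C_{i−1}), with C_{0} = IV.
C[1]: P[1] ⊕ 0xAC = 0x4C; E(K, 0x4C) = 0x03.
C[2]: P[2] ⊕ 0x03 = 0x96; E(K, 0x96) = 0x4D.
C[3]: P[3] ⊕ 0x4D = 0x32; E(K, 0x32) = 0xE9.
C[4]: P[4] ⊕ 0xE9 = 0x5E; E(K, 0x5E) = 0x15.
C[5]: P[5] ⊕ 0x15 = 0xDB; E(K, 0xDB) = 0x92.
C[6]: P[6] ⊕ 0x92 = 0x45; E(K, 0x45) = 0xFC.

C[1] = 0x03, C[2] = 0x4D, C[3] = 0xE9, C[4] = 0x15, C[5] = 0x92, C[6] = 0xFC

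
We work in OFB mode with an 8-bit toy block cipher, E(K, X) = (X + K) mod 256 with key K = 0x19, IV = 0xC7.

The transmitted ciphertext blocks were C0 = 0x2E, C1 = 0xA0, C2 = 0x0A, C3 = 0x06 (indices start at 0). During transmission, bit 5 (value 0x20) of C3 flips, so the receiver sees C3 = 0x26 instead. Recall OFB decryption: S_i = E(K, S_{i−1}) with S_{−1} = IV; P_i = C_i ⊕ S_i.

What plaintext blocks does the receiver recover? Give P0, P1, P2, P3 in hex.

Only C3 changed, to 0x26. In OFB, a change in C_i flips the same bit in P_i only; the keystream is unaffected. Decrypting the received ciphertext:
P0: S = E(K, 0xC7) = 0xE0; 0x2E ⊕ 0xE0 = 0xCE.
P1: S = E(K, 0xE0) = 0xF9; 0xA0 ⊕ 0xF9 = 0x59.
P2: S = E(K, 0xF9) = 0x12; 0x0A ⊕ 0x12 = 0x18.
P3: S = E(K, 0x12) = 0x2B; 0x26 ⊕ 0x2B = 0x0D.
Blocks that differ from the original plaintext: P3.

P0 = 0xCE, P1 = 0x59, P2 = 0x18, P3 = 0x0D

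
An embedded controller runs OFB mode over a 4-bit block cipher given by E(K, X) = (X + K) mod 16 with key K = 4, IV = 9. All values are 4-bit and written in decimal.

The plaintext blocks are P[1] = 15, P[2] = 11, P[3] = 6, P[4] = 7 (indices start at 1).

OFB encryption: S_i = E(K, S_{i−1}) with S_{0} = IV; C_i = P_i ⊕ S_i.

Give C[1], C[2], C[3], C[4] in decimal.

C[1] = 2, C[2] = 10, C[3] = 3, C[4] = 14

C[1]: S = E(K, 9) = 13; 15 ⊕ 13 = 2.
C[2]: S = E(K, 13) = 1; 11 ⊕ 1 = 10.
C[3]: S = E(K, 1) = 5; 6 ⊕ 5 = 3.
C[4]: S = E(K, 5) = 9; 7 ⊕ 9 = 14.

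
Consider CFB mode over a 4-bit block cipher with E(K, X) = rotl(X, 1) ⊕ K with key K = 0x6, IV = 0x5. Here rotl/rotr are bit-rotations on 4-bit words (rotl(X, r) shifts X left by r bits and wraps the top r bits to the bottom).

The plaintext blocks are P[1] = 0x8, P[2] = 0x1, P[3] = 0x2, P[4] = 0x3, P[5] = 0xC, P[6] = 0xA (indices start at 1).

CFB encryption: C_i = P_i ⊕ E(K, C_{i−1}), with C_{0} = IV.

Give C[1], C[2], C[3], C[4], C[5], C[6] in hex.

C[1] = 0x4, C[2] = 0xF, C[3] = 0xB, C[4] = 0x2, C[5] = 0xE, C[6] = 0x1

C[1]: E(K, 0x5) = 0xC; 0x8 ⊕ 0xC = 0x4.
C[2]: E(K, 0x4) = 0xE; 0x1 ⊕ 0xE = 0xF.
C[3]: E(K, 0xF) = 0x9; 0x2 ⊕ 0x9 = 0xB.
C[4]: E(K, 0xB) = 0x1; 0x3 ⊕ 0x1 = 0x2.
C[5]: E(K, 0x2) = 0x2; 0xC ⊕ 0x2 = 0xE.
C[6]: E(K, 0xE) = 0xB; 0xA ⊕ 0xB = 0x1.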